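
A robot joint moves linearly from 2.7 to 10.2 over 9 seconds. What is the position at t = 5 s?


s = t/T = 5/9 = 0.5556
p(t) = p0 + (pf-p0)*s
= 2.7 + (10.2 - 2.7) * 0.5556
= 6.8667


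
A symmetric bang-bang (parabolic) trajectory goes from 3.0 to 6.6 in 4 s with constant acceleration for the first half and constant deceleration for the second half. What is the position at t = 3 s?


Symmetric rest-to-rest: each phase covers (pf-p0)/2 in time T/2. 0.5*a*(T/2)^2 = (pf-p0)/2 => a = 4*(pf-p0)/T^2
a = 4*(6.6-3.0)/4^2 = 0.9
t = 3 is in the deceleration phase (t > T/2).
p = pf - 0.5*a*(T-t)^2 = 6.6 - 0.5*0.9*1^2
= 6.15


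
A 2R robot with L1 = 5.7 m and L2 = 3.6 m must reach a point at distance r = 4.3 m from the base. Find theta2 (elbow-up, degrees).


cos(theta2) = (r^2 - L1^2 - L2^2) / (2*L1*L2)
cos(theta2) = (18.49 - 32.49 - 12.96) / 41.04
cos(theta2) = -0.65692
theta2 = 131.0654 degrees


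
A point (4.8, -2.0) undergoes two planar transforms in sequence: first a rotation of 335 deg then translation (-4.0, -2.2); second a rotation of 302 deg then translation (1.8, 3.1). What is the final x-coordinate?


After transform 1:
x1 = cos(335)*4.8 - sin(335)*-2.0 + -4.0 = -0.495
y1 = sin(335)*4.8 + cos(335)*-2.0 + -2.2 = -6.0412
After transform 2:
x2 = cos(302)*-0.495 - sin(302)*-6.0412 + 1.8
= -3.5855


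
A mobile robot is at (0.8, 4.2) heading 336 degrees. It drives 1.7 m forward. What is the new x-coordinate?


x_new = x0 + d*cos(theta)
= 0.8 + 1.7*cos(336)
= 0.8 + 1.553
= 2.353


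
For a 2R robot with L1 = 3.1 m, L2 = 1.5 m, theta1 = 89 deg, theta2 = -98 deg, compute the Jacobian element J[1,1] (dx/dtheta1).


J[1,1] = -L1*sin(t1) - L2*sin(t1+t2)
= -3.1*sin(89) - 1.5*sin(-9)
= -2.8649


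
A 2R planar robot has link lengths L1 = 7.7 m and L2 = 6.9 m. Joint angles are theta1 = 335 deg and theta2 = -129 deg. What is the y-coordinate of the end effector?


Convert angles to radians: theta1 = 5.8469, theta2 = -2.2515
y = L1*sin(theta1) + L2*sin(theta1+theta2)
y = -3.2542 + -3.0248
y = -6.2789


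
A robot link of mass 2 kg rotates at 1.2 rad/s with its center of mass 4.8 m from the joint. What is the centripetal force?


F = m * omega^2 * r
= 2 * 1.2^2 * 4.8
= 2 * 1.44 * 4.8
= 13.824 N


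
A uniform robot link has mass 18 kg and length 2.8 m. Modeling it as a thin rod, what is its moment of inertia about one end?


I = (1/3) * m * L^2
= (1/3) * 18 * 2.8^2
= 0.333333 * 18 * 7.84
= 47.04 kg*m^2


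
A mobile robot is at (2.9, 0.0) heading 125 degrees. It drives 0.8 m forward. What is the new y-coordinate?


y_new = y0 + d*sin(theta)
= 0.0 + 0.8*sin(125)
= 0.0 + 0.6553
= 0.6553


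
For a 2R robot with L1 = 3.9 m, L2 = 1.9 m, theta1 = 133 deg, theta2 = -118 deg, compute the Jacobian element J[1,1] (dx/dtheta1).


J[1,1] = -L1*sin(t1) - L2*sin(t1+t2)
= -3.9*sin(133) - 1.9*sin(15)
= -3.344


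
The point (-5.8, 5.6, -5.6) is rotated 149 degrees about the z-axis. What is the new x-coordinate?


Rotation about z-axis: x' = x*cos(theta) - y*sin(theta)
= -5.8 * -0.8572 - 5.6 * 0.515
= 2.0874


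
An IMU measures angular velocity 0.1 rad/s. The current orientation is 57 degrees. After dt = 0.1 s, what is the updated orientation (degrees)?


delta_theta = w * dt = 0.1 * 0.1 = 0.01 rad
= 0.573 deg
theta_new = 57 + 0.573 = 57.573 deg


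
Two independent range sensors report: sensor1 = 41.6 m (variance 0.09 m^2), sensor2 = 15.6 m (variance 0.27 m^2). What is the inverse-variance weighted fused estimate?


w1 = (1/var1) / (1/var1 + 1/var2)
   = 11.1111 / (11.1111 + 3.7037) = 0.75
w2 = 1 - w1 = 0.25
fused = w1*s1 + w2*s2 = 31.2 + 3.9
= 35.1 m


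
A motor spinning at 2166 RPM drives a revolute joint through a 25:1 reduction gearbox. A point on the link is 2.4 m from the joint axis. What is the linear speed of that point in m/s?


omega_motor = 2166 * 2*pi/60 = 226.823 rad/s
omega_joint = omega_motor / 25 = 9.0729 rad/s
v = omega_joint * r = 9.0729 * 2.4
= 21.775 m/s


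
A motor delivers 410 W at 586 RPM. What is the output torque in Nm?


omega = 586 * 2*pi/60 = 61.3658 rad/s
tau = P / omega = 410 / 61.3658
= 6.6812 Nm


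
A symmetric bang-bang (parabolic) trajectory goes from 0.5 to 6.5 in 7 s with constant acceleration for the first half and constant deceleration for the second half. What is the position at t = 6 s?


Symmetric rest-to-rest: each phase covers (pf-p0)/2 in time T/2. 0.5*a*(T/2)^2 = (pf-p0)/2 => a = 4*(pf-p0)/T^2
a = 4*(6.5-0.5)/7^2 = 0.4898
t = 6 is in the deceleration phase (t > T/2).
p = pf - 0.5*a*(T-t)^2 = 6.5 - 0.5*0.4898*1^2
= 6.2551


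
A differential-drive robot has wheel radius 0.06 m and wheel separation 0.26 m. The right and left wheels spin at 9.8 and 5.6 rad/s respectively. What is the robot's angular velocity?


vR = r*wR = 0.06*9.8 = 0.588 m/s
vL = r*wL = 0.06*5.6 = 0.336 m/s
v = (vR+vL)/2 = 0.462 m/s
omega = (vR-vL)/L = 0.9692 rad/s
angular velocity = 0.9692 rad/s


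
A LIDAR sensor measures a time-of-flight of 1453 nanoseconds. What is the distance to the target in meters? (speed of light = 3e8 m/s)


tof = 1453 ns = 1.453e-06 s
dist = c * tof / 2
= 3e8 * 1.453e-06 / 2
= 217.95 m


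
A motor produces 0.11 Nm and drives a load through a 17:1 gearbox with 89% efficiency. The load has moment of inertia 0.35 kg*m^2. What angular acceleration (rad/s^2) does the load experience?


tau_out = tau_motor * N * eta
= 0.11 * 17 * 0.89 = 1.6643 Nm
alpha = tau_out / I = 1.6643 / 0.35
= 4.7551 rad/s^2


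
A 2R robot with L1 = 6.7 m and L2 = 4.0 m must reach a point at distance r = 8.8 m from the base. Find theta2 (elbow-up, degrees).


cos(theta2) = (r^2 - L1^2 - L2^2) / (2*L1*L2)
cos(theta2) = (77.44 - 44.89 - 16.0) / 53.6
cos(theta2) = 0.308769
theta2 = 72.015 degrees


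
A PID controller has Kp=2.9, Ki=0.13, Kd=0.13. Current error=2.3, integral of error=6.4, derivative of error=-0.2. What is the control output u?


u = Kp*e + Ki*int(e) + Kd*de/dt
= 2.9*2.3 + 0.13*6.4 + 0.13*(-0.2)
= 6.67 + 0.832 + -0.026
= 7.476


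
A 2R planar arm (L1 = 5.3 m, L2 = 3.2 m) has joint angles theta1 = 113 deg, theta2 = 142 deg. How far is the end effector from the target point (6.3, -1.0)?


End effector via forward kinematics:
x = L1*cos(t1) + L2*cos(t1+t2) = -2.8991
y = L1*sin(t1) + L2*sin(t1+t2) = 1.7877
Distance to target:
d = sqrt((6.3 - -2.8991)^2 + (-1.0 - 1.7877)^2)
= sqrt(84.6234 + 7.7713)
= 9.6122 m


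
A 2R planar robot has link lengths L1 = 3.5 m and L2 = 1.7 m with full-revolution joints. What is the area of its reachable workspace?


r_max = L1 + L2 = 5.2 m
r_min = |L1 - L2| = 1.8 m
Area = pi*(r_max^2 - r_min^2)
= pi*(27.04 - 3.24)
= pi * 23.8
= 74.7699 m^2


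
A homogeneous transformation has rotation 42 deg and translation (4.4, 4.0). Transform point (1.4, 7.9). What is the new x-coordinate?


x' = cos(theta)*px - sin(theta)*py + tx
= 0.7431*1.4 - 0.6691*7.9 + 4.4
= 0.1543


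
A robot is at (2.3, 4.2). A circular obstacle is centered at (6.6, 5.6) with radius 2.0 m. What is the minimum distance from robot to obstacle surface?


center_dist = sqrt((2.3-6.6)^2 + (4.2-5.6)^2)
= sqrt(18.49 + 1.96)
= 4.5222
min_dist = center_dist - radius = 4.5222 - 2.0 = 2.5222 m


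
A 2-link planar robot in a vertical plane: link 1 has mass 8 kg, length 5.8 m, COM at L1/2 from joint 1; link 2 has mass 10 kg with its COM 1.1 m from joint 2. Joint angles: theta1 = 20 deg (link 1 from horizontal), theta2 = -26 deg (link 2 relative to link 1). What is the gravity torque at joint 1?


Horizontal distance from joint 1 to link-1 COM:
  x_c1 = (L1/2)*cos(t1) = 2.9 * 0.9397 = 2.7251 m
Horizontal distance from joint 1 to link-2 COM:
  x_c2 = L1*cos(t1) + Lc2*cos(t1+t2)
       = 5.8*0.9397 + 1.1*0.9945 = 6.5442 m
tau1 = m1*g*x_c1 + m2*g*x_c2
     = 8*9.81*2.7251 + 10*9.81*6.5442
     = 213.8665 + 641.9852
     = 855.8517 Nm


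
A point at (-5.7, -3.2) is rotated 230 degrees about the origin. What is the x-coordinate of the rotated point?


x' = x*cos(theta) - y*sin(theta)
cos(230 deg) = -0.6428, sin(230 deg) = -0.766
x' = -5.7 * -0.6428 - -3.2 * -0.766
= 3.6639 - 2.4513
= 1.2125


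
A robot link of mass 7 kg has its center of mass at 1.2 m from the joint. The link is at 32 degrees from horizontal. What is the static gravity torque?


tau = m*g*L*cos(angle)
= 7 * 9.81 * 1.2 * cos(32 deg)
= 7 * 9.81 * 1.2 * 0.848
= 69.8826 Nm


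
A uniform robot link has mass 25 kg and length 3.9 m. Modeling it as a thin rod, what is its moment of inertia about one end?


I = (1/3) * m * L^2
= (1/3) * 25 * 3.9^2
= 0.333333 * 25 * 15.21
= 126.75 kg*m^2


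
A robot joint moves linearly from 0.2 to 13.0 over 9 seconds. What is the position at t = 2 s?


s = t/T = 2/9 = 0.2222
p(t) = p0 + (pf-p0)*s
= 0.2 + (13.0 - 0.2) * 0.2222
= 3.0444


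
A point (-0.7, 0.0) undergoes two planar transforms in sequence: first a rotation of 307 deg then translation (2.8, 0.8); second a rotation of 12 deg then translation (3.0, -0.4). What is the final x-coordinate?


After transform 1:
x1 = cos(307)*-0.7 - sin(307)*0.0 + 2.8 = 2.3787
y1 = sin(307)*-0.7 + cos(307)*0.0 + 0.8 = 1.359
After transform 2:
x2 = cos(12)*2.3787 - sin(12)*1.359 + 3.0
= 5.0442


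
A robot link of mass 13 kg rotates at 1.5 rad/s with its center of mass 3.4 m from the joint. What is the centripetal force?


F = m * omega^2 * r
= 13 * 1.5^2 * 3.4
= 13 * 2.25 * 3.4
= 99.45 N


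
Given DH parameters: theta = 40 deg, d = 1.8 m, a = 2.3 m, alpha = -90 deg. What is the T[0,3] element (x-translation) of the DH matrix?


T[0,3] = a * cos(theta)
= 2.3 * cos(40 deg)
= 2.3 * 0.766
= 1.7619


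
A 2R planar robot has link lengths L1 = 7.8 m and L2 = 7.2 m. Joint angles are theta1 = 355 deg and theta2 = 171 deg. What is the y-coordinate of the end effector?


Convert angles to radians: theta1 = 6.1959, theta2 = 2.9845
y = L1*sin(theta1) + L2*sin(theta1+theta2)
y = -0.6798 + 1.7418
y = 1.062


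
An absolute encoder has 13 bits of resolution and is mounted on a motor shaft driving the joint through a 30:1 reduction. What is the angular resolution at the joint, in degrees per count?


counts = 2^13 = 8192
effective counts at joint = 8192 * 30 = 245760
resolution = 360 / 245760
= 0.0015 deg/count


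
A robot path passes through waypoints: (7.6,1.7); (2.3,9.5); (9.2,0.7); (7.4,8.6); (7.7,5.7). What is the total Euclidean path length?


Segment lengths:
  seg1 = sqrt((-5.3)^2 + (7.8)^2) = 9.4303
  seg2 = sqrt((6.9)^2 + (-8.8)^2) = 11.1826
  seg3 = sqrt((-1.8)^2 + (7.9)^2) = 8.1025
  seg4 = sqrt((0.3)^2 + (-2.9)^2) = 2.9155
Total = 31.6308


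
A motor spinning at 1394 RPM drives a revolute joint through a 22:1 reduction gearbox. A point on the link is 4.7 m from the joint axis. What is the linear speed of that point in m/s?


omega_motor = 1394 * 2*pi/60 = 145.9793 rad/s
omega_joint = omega_motor / 22 = 6.6354 rad/s
v = omega_joint * r = 6.6354 * 4.7
= 31.1865 m/s


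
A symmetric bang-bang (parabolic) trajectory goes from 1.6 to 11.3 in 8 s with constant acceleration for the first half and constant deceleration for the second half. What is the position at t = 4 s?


Symmetric rest-to-rest: each phase covers (pf-p0)/2 in time T/2. 0.5*a*(T/2)^2 = (pf-p0)/2 => a = 4*(pf-p0)/T^2
a = 4*(11.3-1.6)/8^2 = 0.6063
t = 4 is in the acceleration phase (t <= T/2).
p = p0 + 0.5*a*t^2 = 1.6 + 0.5*0.6063*4^2
= 6.45


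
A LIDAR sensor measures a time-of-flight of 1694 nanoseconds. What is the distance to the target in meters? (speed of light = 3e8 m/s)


tof = 1694 ns = 1.694e-06 s
dist = c * tof / 2
= 3e8 * 1.694e-06 / 2
= 254.1 m


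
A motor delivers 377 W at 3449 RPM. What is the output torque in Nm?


omega = 3449 * 2*pi/60 = 361.1784 rad/s
tau = P / omega = 377 / 361.1784
= 1.0438 Nm


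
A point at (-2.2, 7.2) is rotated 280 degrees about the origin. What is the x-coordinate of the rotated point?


x' = x*cos(theta) - y*sin(theta)
cos(280 deg) = 0.1736, sin(280 deg) = -0.9848
x' = -2.2 * 0.1736 - 7.2 * -0.9848
= -0.382 - -7.0906
= 6.7086


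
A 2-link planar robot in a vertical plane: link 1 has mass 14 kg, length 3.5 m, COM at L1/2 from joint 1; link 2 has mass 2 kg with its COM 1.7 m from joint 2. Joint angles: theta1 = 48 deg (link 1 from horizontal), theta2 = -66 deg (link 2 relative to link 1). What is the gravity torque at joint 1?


Horizontal distance from joint 1 to link-1 COM:
  x_c1 = (L1/2)*cos(t1) = 1.75 * 0.6691 = 1.171 m
Horizontal distance from joint 1 to link-2 COM:
  x_c2 = L1*cos(t1) + Lc2*cos(t1+t2)
       = 3.5*0.6691 + 1.7*0.9511 = 3.9588 m
tau1 = m1*g*x_c1 + m2*g*x_c2
     = 14*9.81*1.171 + 2*9.81*3.9588
     = 160.8222 + 77.6707
     = 238.4929 Nm


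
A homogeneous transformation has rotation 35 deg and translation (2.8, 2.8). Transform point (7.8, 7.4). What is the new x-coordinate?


x' = cos(theta)*px - sin(theta)*py + tx
= 0.8192*7.8 - 0.5736*7.4 + 2.8
= 4.9449


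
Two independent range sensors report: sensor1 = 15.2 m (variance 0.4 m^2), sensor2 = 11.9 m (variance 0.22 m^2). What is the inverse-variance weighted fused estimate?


w1 = (1/var1) / (1/var1 + 1/var2)
   = 2.5 / (2.5 + 4.5455) = 0.3548
w2 = 1 - w1 = 0.6452
fused = w1*s1 + w2*s2 = 5.3935 + 7.6774
= 13.071 m


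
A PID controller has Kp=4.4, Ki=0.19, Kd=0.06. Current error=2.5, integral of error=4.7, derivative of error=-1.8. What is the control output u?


u = Kp*e + Ki*int(e) + Kd*de/dt
= 4.4*2.5 + 0.19*4.7 + 0.06*(-1.8)
= 11.0 + 0.893 + -0.108
= 11.785


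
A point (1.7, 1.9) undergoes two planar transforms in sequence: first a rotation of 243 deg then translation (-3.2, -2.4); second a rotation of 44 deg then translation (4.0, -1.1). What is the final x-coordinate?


After transform 1:
x1 = cos(243)*1.7 - sin(243)*1.9 + -3.2 = -2.2789
y1 = sin(243)*1.7 + cos(243)*1.9 + -2.4 = -4.7773
After transform 2:
x2 = cos(44)*-2.2789 - sin(44)*-4.7773 + 4.0
= 5.6793


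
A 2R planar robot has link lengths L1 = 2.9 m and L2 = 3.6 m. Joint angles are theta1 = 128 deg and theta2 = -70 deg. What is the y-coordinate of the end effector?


Convert angles to radians: theta1 = 2.234, theta2 = -1.2217
y = L1*sin(theta1) + L2*sin(theta1+theta2)
y = 2.2852 + 3.053
y = 5.3382


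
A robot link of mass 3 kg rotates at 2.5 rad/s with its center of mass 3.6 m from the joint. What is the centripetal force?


F = m * omega^2 * r
= 3 * 2.5^2 * 3.6
= 3 * 6.25 * 3.6
= 67.5 N


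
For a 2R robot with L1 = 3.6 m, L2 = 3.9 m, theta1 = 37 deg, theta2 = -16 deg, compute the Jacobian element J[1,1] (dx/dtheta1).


J[1,1] = -L1*sin(t1) - L2*sin(t1+t2)
= -3.6*sin(37) - 3.9*sin(21)
= -3.5642


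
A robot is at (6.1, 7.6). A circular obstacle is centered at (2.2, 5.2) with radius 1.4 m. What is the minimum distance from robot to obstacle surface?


center_dist = sqrt((6.1-2.2)^2 + (7.6-5.2)^2)
= sqrt(15.21 + 5.76)
= 4.5793
min_dist = center_dist - radius = 4.5793 - 1.4 = 3.1793 m


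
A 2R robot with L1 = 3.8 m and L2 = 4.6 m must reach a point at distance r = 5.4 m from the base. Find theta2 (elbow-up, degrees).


cos(theta2) = (r^2 - L1^2 - L2^2) / (2*L1*L2)
cos(theta2) = (29.16 - 14.44 - 21.16) / 34.96
cos(theta2) = -0.184211
theta2 = 100.6151 degrees


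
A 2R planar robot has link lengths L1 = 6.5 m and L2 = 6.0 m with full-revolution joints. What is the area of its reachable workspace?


r_max = L1 + L2 = 12.5 m
r_min = |L1 - L2| = 0.5 m
Area = pi*(r_max^2 - r_min^2)
= pi*(156.25 - 0.25)
= pi * 156.0
= 490.0885 m^2


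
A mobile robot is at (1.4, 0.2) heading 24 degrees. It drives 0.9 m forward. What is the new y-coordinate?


y_new = y0 + d*sin(theta)
= 0.2 + 0.9*sin(24)
= 0.2 + 0.3661
= 0.5661


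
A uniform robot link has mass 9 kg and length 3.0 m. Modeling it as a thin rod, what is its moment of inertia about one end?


I = (1/3) * m * L^2
= (1/3) * 9 * 3.0^2
= 0.333333 * 9 * 9.0
= 27.0 kg*m^2


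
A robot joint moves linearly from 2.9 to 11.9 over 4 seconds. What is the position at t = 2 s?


s = t/T = 2/4 = 0.5
p(t) = p0 + (pf-p0)*s
= 2.9 + (11.9 - 2.9) * 0.5
= 7.4


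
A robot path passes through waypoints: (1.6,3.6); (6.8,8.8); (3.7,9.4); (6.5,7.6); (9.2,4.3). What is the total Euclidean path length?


Segment lengths:
  seg1 = sqrt((5.2)^2 + (5.2)^2) = 7.3539
  seg2 = sqrt((-3.1)^2 + (0.6)^2) = 3.1575
  seg3 = sqrt((2.8)^2 + (-1.8)^2) = 3.3287
  seg4 = sqrt((2.7)^2 + (-3.3)^2) = 4.2638
Total = 18.1039


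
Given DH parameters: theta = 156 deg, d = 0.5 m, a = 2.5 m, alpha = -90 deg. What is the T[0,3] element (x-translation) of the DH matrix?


T[0,3] = a * cos(theta)
= 2.5 * cos(156 deg)
= 2.5 * -0.9135
= -2.2839


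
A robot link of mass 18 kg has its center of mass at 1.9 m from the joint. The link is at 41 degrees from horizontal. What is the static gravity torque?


tau = m*g*L*cos(angle)
= 18 * 9.81 * 1.9 * cos(41 deg)
= 18 * 9.81 * 1.9 * 0.7547
= 253.2066 Nm


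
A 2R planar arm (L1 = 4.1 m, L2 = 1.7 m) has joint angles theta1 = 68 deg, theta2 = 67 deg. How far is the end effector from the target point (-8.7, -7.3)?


End effector via forward kinematics:
x = L1*cos(t1) + L2*cos(t1+t2) = 0.3338
y = L1*sin(t1) + L2*sin(t1+t2) = 5.0035
Distance to target:
d = sqrt((-8.7 - 0.3338)^2 + (-7.3 - 5.0035)^2)
= sqrt(81.6096 + 151.377)
= 15.2639 m


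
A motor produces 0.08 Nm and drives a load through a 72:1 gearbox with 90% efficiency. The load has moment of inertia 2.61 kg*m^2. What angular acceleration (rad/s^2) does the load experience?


tau_out = tau_motor * N * eta
= 0.08 * 72 * 0.9 = 5.184 Nm
alpha = tau_out / I = 5.184 / 2.61
= 1.9862 rad/s^2


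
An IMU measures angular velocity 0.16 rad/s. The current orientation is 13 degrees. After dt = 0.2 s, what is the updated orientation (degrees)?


delta_theta = w * dt = 0.16 * 0.2 = 0.032 rad
= 1.8335 deg
theta_new = 13 + 1.8335 = 14.8335 deg


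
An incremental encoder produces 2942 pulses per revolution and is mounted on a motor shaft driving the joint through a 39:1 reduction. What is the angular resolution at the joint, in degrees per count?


counts per rev = 2942
effective counts at joint = 2942 * 39 = 114738
resolution = 360 / 114738
= 0.0031 deg/count


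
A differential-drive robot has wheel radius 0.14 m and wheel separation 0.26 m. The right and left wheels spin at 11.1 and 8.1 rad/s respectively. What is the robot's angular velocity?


vR = r*wR = 0.14*11.1 = 1.554 m/s
vL = r*wL = 0.14*8.1 = 1.134 m/s
v = (vR+vL)/2 = 1.344 m/s
omega = (vR-vL)/L = 1.6154 rad/s
angular velocity = 1.6154 rad/s


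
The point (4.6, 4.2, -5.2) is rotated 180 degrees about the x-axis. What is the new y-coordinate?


Rotation about x-axis: y' = y*cos(theta) - z*sin(theta)
= 4.2 * -1.0 - -5.2 * 0.0
= -4.2


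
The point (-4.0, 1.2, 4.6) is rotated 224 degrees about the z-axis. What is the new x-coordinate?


Rotation about z-axis: x' = x*cos(theta) - y*sin(theta)
= -4.0 * -0.7193 - 1.2 * -0.6947
= 3.7109


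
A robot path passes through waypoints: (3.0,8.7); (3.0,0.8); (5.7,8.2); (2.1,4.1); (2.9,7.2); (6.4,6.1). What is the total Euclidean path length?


Segment lengths:
  seg1 = sqrt((0.0)^2 + (-7.9)^2) = 7.9
  seg2 = sqrt((2.7)^2 + (7.4)^2) = 7.8772
  seg3 = sqrt((-3.6)^2 + (-4.1)^2) = 5.4562
  seg4 = sqrt((0.8)^2 + (3.1)^2) = 3.2016
  seg5 = sqrt((3.5)^2 + (-1.1)^2) = 3.6688
Total = 28.1037


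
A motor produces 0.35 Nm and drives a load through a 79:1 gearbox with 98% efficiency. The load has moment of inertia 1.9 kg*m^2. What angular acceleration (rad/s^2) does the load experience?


tau_out = tau_motor * N * eta
= 0.35 * 79 * 0.98 = 27.097 Nm
alpha = tau_out / I = 27.097 / 1.9
= 14.2616 rad/s^2


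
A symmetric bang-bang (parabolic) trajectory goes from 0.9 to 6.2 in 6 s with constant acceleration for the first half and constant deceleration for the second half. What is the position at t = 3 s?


Symmetric rest-to-rest: each phase covers (pf-p0)/2 in time T/2. 0.5*a*(T/2)^2 = (pf-p0)/2 => a = 4*(pf-p0)/T^2
a = 4*(6.2-0.9)/6^2 = 0.5889
t = 3 is in the acceleration phase (t <= T/2).
p = p0 + 0.5*a*t^2 = 0.9 + 0.5*0.5889*3^2
= 3.55


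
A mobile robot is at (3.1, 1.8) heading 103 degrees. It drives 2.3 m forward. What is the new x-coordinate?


x_new = x0 + d*cos(theta)
= 3.1 + 2.3*cos(103)
= 3.1 + -0.5174
= 2.5826


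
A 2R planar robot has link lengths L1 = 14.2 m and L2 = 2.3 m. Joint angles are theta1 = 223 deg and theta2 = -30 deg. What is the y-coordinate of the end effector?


Convert angles to radians: theta1 = 3.8921, theta2 = -0.5236
y = L1*sin(theta1) + L2*sin(theta1+theta2)
y = -9.6844 + -0.5174
y = -10.2018


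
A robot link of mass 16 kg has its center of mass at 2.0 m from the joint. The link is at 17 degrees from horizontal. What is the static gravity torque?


tau = m*g*L*cos(angle)
= 16 * 9.81 * 2.0 * cos(17 deg)
= 16 * 9.81 * 2.0 * 0.9563
= 300.2032 Nm


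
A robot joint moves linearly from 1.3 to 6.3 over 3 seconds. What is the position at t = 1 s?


s = t/T = 1/3 = 0.3333
p(t) = p0 + (pf-p0)*s
= 1.3 + (6.3 - 1.3) * 0.3333
= 2.9667


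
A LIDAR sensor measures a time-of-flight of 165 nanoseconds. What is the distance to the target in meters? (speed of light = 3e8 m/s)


tof = 165 ns = 1.65e-07 s
dist = c * tof / 2
= 3e8 * 1.65e-07 / 2
= 24.75 m


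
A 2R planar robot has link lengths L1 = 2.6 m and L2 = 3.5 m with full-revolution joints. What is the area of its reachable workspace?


r_max = L1 + L2 = 6.1 m
r_min = |L1 - L2| = 0.9 m
Area = pi*(r_max^2 - r_min^2)
= pi*(37.21 - 0.81)
= pi * 36.4
= 114.354 m^2


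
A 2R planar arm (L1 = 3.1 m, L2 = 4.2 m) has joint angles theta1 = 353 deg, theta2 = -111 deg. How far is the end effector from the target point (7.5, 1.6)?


End effector via forward kinematics:
x = L1*cos(t1) + L2*cos(t1+t2) = 1.1051
y = L1*sin(t1) + L2*sin(t1+t2) = -4.0862
Distance to target:
d = sqrt((7.5 - 1.1051)^2 + (1.6 - -4.0862)^2)
= sqrt(40.8946 + 32.3326)
= 8.5573 m


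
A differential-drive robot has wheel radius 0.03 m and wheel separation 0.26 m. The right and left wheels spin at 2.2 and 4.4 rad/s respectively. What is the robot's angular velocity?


vR = r*wR = 0.03*2.2 = 0.066 m/s
vL = r*wL = 0.03*4.4 = 0.132 m/s
v = (vR+vL)/2 = 0.099 m/s
omega = (vR-vL)/L = -0.2538 rad/s
angular velocity = -0.2538 rad/s


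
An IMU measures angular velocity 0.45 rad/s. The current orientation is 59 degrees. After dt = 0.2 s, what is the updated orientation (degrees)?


delta_theta = w * dt = 0.45 * 0.2 = 0.09 rad
= 5.1566 deg
theta_new = 59 + 5.1566 = 64.1566 deg


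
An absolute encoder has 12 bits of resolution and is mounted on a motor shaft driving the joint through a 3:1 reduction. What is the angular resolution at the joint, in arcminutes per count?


counts = 2^12 = 4096
effective counts at joint = 4096 * 3 = 12288
resolution = 360*60 / 12288
= 1.7578 arcmin/count


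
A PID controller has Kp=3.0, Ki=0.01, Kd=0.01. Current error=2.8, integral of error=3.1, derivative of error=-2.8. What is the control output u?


u = Kp*e + Ki*int(e) + Kd*de/dt
= 3.0*2.8 + 0.01*3.1 + 0.01*(-2.8)
= 8.4 + 0.031 + -0.028
= 8.403


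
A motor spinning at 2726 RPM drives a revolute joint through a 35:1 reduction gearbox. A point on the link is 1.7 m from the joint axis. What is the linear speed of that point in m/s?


omega_motor = 2726 * 2*pi/60 = 285.4661 rad/s
omega_joint = omega_motor / 35 = 8.1562 rad/s
v = omega_joint * r = 8.1562 * 1.7
= 13.8655 m/s


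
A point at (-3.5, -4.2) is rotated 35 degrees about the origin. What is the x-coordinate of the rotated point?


x' = x*cos(theta) - y*sin(theta)
cos(35 deg) = 0.8192, sin(35 deg) = 0.5736
x' = -3.5 * 0.8192 - -4.2 * 0.5736
= -2.867 - -2.409
= -0.458


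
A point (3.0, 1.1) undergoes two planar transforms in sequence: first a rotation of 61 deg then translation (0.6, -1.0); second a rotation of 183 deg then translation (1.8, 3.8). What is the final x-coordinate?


After transform 1:
x1 = cos(61)*3.0 - sin(61)*1.1 + 0.6 = 1.0923
y1 = sin(61)*3.0 + cos(61)*1.1 + -1.0 = 2.1571
After transform 2:
x2 = cos(183)*1.0923 - sin(183)*2.1571 + 1.8
= 0.822


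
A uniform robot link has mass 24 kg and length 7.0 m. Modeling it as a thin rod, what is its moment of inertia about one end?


I = (1/3) * m * L^2
= (1/3) * 24 * 7.0^2
= 0.333333 * 24 * 49.0
= 392.0 kg*m^2


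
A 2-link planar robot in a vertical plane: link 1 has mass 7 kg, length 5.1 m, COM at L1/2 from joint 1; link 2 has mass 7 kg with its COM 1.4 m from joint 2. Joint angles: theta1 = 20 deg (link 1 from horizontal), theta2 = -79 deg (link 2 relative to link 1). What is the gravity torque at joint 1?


Horizontal distance from joint 1 to link-1 COM:
  x_c1 = (L1/2)*cos(t1) = 2.55 * 0.9397 = 2.3962 m
Horizontal distance from joint 1 to link-2 COM:
  x_c2 = L1*cos(t1) + Lc2*cos(t1+t2)
       = 5.1*0.9397 + 1.4*0.515 = 5.5135 m
tau1 = m1*g*x_c1 + m2*g*x_c2
     = 7*9.81*2.3962 + 7*9.81*5.5135
     = 164.5482 + 378.6111
     = 543.1592 Nm


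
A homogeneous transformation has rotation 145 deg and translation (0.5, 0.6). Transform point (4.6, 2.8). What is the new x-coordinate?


x' = cos(theta)*px - sin(theta)*py + tx
= -0.8192*4.6 - 0.5736*2.8 + 0.5
= -4.8741


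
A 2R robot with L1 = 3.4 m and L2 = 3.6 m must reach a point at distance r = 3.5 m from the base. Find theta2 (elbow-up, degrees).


cos(theta2) = (r^2 - L1^2 - L2^2) / (2*L1*L2)
cos(theta2) = (12.25 - 11.56 - 12.96) / 24.48
cos(theta2) = -0.501225
theta2 = 120.0811 degrees


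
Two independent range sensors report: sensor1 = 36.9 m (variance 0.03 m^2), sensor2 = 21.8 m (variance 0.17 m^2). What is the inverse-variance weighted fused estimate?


w1 = (1/var1) / (1/var1 + 1/var2)
   = 33.3333 / (33.3333 + 5.8824) = 0.85
w2 = 1 - w1 = 0.15
fused = w1*s1 + w2*s2 = 31.365 + 3.27
= 34.635 m


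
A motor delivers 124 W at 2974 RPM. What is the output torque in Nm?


omega = 2974 * 2*pi/60 = 311.4366 rad/s
tau = P / omega = 124 / 311.4366
= 0.3982 Nm


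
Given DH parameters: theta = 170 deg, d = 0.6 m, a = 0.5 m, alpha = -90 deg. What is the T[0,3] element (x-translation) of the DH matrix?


T[0,3] = a * cos(theta)
= 0.5 * cos(170 deg)
= 0.5 * -0.9848
= -0.4924


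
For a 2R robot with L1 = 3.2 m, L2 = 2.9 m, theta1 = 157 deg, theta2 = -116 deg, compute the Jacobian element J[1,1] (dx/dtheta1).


J[1,1] = -L1*sin(t1) - L2*sin(t1+t2)
= -3.2*sin(157) - 2.9*sin(41)
= -3.1529


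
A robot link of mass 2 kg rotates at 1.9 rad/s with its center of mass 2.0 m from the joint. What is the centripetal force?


F = m * omega^2 * r
= 2 * 1.9^2 * 2.0
= 2 * 3.61 * 2.0
= 14.44 N


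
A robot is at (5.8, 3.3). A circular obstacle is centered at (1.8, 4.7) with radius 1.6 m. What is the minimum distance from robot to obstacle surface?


center_dist = sqrt((5.8-1.8)^2 + (3.3-4.7)^2)
= sqrt(16.0 + 1.96)
= 4.2379
min_dist = center_dist - radius = 4.2379 - 1.6 = 2.6379 m


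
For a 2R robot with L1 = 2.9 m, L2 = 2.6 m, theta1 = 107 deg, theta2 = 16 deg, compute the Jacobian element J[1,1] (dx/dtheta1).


J[1,1] = -L1*sin(t1) - L2*sin(t1+t2)
= -2.9*sin(107) - 2.6*sin(123)
= -4.9538


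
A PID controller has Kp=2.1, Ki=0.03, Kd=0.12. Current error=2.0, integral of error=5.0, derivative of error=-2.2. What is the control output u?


u = Kp*e + Ki*int(e) + Kd*de/dt
= 2.1*2.0 + 0.03*5.0 + 0.12*(-2.2)
= 4.2 + 0.15 + -0.264
= 4.086


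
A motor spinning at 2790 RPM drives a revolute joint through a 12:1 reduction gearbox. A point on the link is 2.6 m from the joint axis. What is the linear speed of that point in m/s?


omega_motor = 2790 * 2*pi/60 = 292.1681 rad/s
omega_joint = omega_motor / 12 = 24.3473 rad/s
v = omega_joint * r = 24.3473 * 2.6
= 63.3031 m/s


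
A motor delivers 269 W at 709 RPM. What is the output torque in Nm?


omega = 709 * 2*pi/60 = 74.2463 rad/s
tau = P / omega = 269 / 74.2463
= 3.6231 Nm


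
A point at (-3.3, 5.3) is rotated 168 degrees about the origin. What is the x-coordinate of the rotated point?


x' = x*cos(theta) - y*sin(theta)
cos(168 deg) = -0.9781, sin(168 deg) = 0.2079
x' = -3.3 * -0.9781 - 5.3 * 0.2079
= 3.2279 - 1.1019
= 2.126


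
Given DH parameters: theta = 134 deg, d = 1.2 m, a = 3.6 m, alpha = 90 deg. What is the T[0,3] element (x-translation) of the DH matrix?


T[0,3] = a * cos(theta)
= 3.6 * cos(134 deg)
= 3.6 * -0.6947
= -2.5008


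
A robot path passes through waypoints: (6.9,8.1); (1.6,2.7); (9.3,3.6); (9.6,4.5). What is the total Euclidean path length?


Segment lengths:
  seg1 = sqrt((-5.3)^2 + (-5.4)^2) = 7.5664
  seg2 = sqrt((7.7)^2 + (0.9)^2) = 7.7524
  seg3 = sqrt((0.3)^2 + (0.9)^2) = 0.9487
Total = 16.2675


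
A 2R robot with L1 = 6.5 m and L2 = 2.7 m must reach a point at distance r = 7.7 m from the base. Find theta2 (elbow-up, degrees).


cos(theta2) = (r^2 - L1^2 - L2^2) / (2*L1*L2)
cos(theta2) = (59.29 - 42.25 - 7.29) / 35.1
cos(theta2) = 0.277778
theta2 = 73.8724 degrees


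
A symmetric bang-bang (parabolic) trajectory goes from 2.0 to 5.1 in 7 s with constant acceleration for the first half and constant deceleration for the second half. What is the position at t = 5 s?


Symmetric rest-to-rest: each phase covers (pf-p0)/2 in time T/2. 0.5*a*(T/2)^2 = (pf-p0)/2 => a = 4*(pf-p0)/T^2
a = 4*(5.1-2.0)/7^2 = 0.2531
t = 5 is in the deceleration phase (t > T/2).
p = pf - 0.5*a*(T-t)^2 = 5.1 - 0.5*0.2531*2^2
= 4.5939


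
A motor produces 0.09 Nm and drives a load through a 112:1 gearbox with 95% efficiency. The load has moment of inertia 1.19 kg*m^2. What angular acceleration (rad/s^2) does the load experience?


tau_out = tau_motor * N * eta
= 0.09 * 112 * 0.95 = 9.576 Nm
alpha = tau_out / I = 9.576 / 1.19
= 8.0471 rad/s^2


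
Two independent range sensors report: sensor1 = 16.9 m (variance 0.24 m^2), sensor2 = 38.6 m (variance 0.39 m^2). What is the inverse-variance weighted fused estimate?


w1 = (1/var1) / (1/var1 + 1/var2)
   = 4.1667 / (4.1667 + 2.5641) = 0.619
w2 = 1 - w1 = 0.381
fused = w1*s1 + w2*s2 = 10.4619 + 14.7048
= 25.1667 m


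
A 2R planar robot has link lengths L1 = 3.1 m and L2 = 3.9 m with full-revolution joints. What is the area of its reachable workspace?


r_max = L1 + L2 = 7.0 m
r_min = |L1 - L2| = 0.8 m
Area = pi*(r_max^2 - r_min^2)
= pi*(49.0 - 0.64)
= pi * 48.36
= 151.9274 m^2


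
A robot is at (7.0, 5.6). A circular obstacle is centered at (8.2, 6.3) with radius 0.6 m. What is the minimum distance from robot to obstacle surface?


center_dist = sqrt((7.0-8.2)^2 + (5.6-6.3)^2)
= sqrt(1.44 + 0.49)
= 1.3892
min_dist = center_dist - radius = 1.3892 - 0.6 = 0.7892 m


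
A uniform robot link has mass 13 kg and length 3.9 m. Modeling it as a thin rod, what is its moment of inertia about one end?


I = (1/3) * m * L^2
= (1/3) * 13 * 3.9^2
= 0.333333 * 13 * 15.21
= 65.91 kg*m^2


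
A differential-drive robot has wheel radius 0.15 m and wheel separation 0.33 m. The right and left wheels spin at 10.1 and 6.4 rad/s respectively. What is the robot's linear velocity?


vR = r*wR = 0.15*10.1 = 1.515 m/s
vL = r*wL = 0.15*6.4 = 0.96 m/s
v = (vR+vL)/2 = 1.2375 m/s
omega = (vR-vL)/L = 1.6818 rad/s
linear velocity = 1.2375 m/s


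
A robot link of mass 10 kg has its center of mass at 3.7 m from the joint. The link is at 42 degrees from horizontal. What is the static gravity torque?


tau = m*g*L*cos(angle)
= 10 * 9.81 * 3.7 * cos(42 deg)
= 10 * 9.81 * 3.7 * 0.7431
= 269.7393 Nm


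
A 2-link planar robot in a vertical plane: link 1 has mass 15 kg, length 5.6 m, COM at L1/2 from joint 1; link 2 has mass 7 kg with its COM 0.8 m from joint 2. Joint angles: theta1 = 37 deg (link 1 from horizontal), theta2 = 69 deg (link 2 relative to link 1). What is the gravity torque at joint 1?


Horizontal distance from joint 1 to link-1 COM:
  x_c1 = (L1/2)*cos(t1) = 2.8 * 0.7986 = 2.2362 m
Horizontal distance from joint 1 to link-2 COM:
  x_c2 = L1*cos(t1) + Lc2*cos(t1+t2)
       = 5.6*0.7986 + 0.8*-0.2756 = 4.2518 m
tau1 = m1*g*x_c1 + m2*g*x_c2
     = 15*9.81*2.2362 + 7*9.81*4.2518
     = 329.0538 + 291.9745
     = 621.0283 Nm


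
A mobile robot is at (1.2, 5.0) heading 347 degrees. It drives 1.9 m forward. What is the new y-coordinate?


y_new = y0 + d*sin(theta)
= 5.0 + 1.9*sin(347)
= 5.0 + -0.4274
= 4.5726


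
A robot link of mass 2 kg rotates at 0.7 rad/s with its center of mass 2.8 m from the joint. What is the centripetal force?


F = m * omega^2 * r
= 2 * 0.7^2 * 2.8
= 2 * 0.49 * 2.8
= 2.744 N


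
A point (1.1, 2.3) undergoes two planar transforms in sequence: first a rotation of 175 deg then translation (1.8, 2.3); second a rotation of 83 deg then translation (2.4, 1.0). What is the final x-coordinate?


After transform 1:
x1 = cos(175)*1.1 - sin(175)*2.3 + 1.8 = 0.5037
y1 = sin(175)*1.1 + cos(175)*2.3 + 2.3 = 0.1046
After transform 2:
x2 = cos(83)*0.5037 - sin(83)*0.1046 + 2.4
= 2.3575


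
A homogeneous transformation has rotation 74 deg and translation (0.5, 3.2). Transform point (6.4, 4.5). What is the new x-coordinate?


x' = cos(theta)*px - sin(theta)*py + tx
= 0.2756*6.4 - 0.9613*4.5 + 0.5
= -2.0616


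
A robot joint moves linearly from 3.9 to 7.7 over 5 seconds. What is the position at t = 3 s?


s = t/T = 3/5 = 0.6
p(t) = p0 + (pf-p0)*s
= 3.9 + (7.7 - 3.9) * 0.6
= 6.18


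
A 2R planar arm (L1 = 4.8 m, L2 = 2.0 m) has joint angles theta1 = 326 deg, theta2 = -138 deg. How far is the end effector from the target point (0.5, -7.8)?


End effector via forward kinematics:
x = L1*cos(t1) + L2*cos(t1+t2) = 1.9988
y = L1*sin(t1) + L2*sin(t1+t2) = -2.9625
Distance to target:
d = sqrt((0.5 - 1.9988)^2 + (-7.8 - -2.9625)^2)
= sqrt(2.2465 + 23.4017)
= 5.0644 m


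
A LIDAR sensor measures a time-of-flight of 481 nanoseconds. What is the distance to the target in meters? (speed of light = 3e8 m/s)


tof = 481 ns = 4.81e-07 s
dist = c * tof / 2
= 3e8 * 4.81e-07 / 2
= 72.15 m


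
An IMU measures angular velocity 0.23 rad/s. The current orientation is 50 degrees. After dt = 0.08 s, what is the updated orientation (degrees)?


delta_theta = w * dt = 0.23 * 0.08 = 0.0184 rad
= 1.0542 deg
theta_new = 50 + 1.0542 = 51.0542 deg


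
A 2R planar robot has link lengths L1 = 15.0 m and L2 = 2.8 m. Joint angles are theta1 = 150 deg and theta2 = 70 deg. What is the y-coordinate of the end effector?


Convert angles to radians: theta1 = 2.618, theta2 = 1.2217
y = L1*sin(theta1) + L2*sin(theta1+theta2)
y = 7.5 + -1.7998
y = 5.7002


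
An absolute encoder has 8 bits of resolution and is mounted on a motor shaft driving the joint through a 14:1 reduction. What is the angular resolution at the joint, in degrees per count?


counts = 2^8 = 256
effective counts at joint = 256 * 14 = 3584
resolution = 360 / 3584
= 0.1004 deg/count


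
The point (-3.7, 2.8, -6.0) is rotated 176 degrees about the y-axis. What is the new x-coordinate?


Rotation about y-axis: x' = x*cos(theta) + z*sin(theta)
= -3.7 * -0.9976 + -6.0 * 0.0698
= 3.2724


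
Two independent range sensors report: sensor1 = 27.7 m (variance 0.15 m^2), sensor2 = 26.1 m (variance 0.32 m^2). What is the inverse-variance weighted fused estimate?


w1 = (1/var1) / (1/var1 + 1/var2)
   = 6.6667 / (6.6667 + 3.125) = 0.6809
w2 = 1 - w1 = 0.3191
fused = w1*s1 + w2*s2 = 18.8596 + 8.3298
= 27.1894 m


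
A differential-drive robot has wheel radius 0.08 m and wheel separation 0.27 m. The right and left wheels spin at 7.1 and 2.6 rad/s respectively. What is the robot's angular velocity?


vR = r*wR = 0.08*7.1 = 0.568 m/s
vL = r*wL = 0.08*2.6 = 0.208 m/s
v = (vR+vL)/2 = 0.388 m/s
omega = (vR-vL)/L = 1.3333 rad/s
angular velocity = 1.3333 rad/s


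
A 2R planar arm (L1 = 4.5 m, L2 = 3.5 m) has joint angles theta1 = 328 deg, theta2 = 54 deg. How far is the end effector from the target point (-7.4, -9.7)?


End effector via forward kinematics:
x = L1*cos(t1) + L2*cos(t1+t2) = 7.0614
y = L1*sin(t1) + L2*sin(t1+t2) = -1.0735
Distance to target:
d = sqrt((-7.4 - 7.0614)^2 + (-9.7 - -1.0735)^2)
= sqrt(209.1309 + 74.4163)
= 16.8389 m


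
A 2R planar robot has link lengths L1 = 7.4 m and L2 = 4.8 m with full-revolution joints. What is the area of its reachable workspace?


r_max = L1 + L2 = 12.2 m
r_min = |L1 - L2| = 2.6 m
Area = pi*(r_max^2 - r_min^2)
= pi*(148.84 - 6.76)
= pi * 142.08
= 446.3575 m^2


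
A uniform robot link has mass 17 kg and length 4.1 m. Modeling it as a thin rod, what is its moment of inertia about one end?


I = (1/3) * m * L^2
= (1/3) * 17 * 4.1^2
= 0.333333 * 17 * 16.81
= 95.2567 kg*m^2


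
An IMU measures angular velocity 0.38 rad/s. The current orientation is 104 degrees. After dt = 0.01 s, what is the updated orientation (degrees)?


delta_theta = w * dt = 0.38 * 0.01 = 0.0038 rad
= 0.2177 deg
theta_new = 104 + 0.2177 = 104.2177 deg


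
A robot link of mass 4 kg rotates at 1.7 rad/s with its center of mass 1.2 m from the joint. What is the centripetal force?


F = m * omega^2 * r
= 4 * 1.7^2 * 1.2
= 4 * 2.89 * 1.2
= 13.872 N


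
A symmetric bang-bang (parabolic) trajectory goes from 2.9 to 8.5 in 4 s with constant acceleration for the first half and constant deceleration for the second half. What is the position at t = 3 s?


Symmetric rest-to-rest: each phase covers (pf-p0)/2 in time T/2. 0.5*a*(T/2)^2 = (pf-p0)/2 => a = 4*(pf-p0)/T^2
a = 4*(8.5-2.9)/4^2 = 1.4
t = 3 is in the deceleration phase (t > T/2).
p = pf - 0.5*a*(T-t)^2 = 8.5 - 0.5*1.4*1^2
= 7.8


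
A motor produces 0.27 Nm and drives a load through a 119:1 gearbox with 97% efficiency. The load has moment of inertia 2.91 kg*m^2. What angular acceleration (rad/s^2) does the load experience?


tau_out = tau_motor * N * eta
= 0.27 * 119 * 0.97 = 31.1661 Nm
alpha = tau_out / I = 31.1661 / 2.91
= 10.71 rad/s^2


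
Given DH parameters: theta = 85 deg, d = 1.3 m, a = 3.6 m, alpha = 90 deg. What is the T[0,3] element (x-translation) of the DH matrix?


T[0,3] = a * cos(theta)
= 3.6 * cos(85 deg)
= 3.6 * 0.0872
= 0.3138


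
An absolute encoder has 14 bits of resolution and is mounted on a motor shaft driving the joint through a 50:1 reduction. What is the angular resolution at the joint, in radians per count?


counts = 2^14 = 16384
effective counts at joint = 16384 * 50 = 819200
resolution = 2*pi / 819200
= 7.6699e-06 rad/count


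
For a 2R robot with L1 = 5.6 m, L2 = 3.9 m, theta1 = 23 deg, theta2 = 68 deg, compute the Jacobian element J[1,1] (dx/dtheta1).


J[1,1] = -L1*sin(t1) - L2*sin(t1+t2)
= -5.6*sin(23) - 3.9*sin(91)
= -6.0875


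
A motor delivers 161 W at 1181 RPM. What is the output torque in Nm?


omega = 1181 * 2*pi/60 = 123.674 rad/s
tau = P / omega = 161 / 123.674
= 1.3018 Nm


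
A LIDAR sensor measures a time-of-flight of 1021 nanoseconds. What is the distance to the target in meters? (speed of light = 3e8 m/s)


tof = 1021 ns = 1.021e-06 s
dist = c * tof / 2
= 3e8 * 1.021e-06 / 2
= 153.15 m


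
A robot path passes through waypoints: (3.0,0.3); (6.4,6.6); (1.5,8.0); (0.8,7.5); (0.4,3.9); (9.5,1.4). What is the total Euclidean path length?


Segment lengths:
  seg1 = sqrt((3.4)^2 + (6.3)^2) = 7.1589
  seg2 = sqrt((-4.9)^2 + (1.4)^2) = 5.0961
  seg3 = sqrt((-0.7)^2 + (-0.5)^2) = 0.8602
  seg4 = sqrt((-0.4)^2 + (-3.6)^2) = 3.6222
  seg5 = sqrt((9.1)^2 + (-2.5)^2) = 9.4372
Total = 26.1745


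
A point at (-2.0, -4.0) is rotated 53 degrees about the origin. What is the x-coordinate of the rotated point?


x' = x*cos(theta) - y*sin(theta)
cos(53 deg) = 0.6018, sin(53 deg) = 0.7986
x' = -2.0 * 0.6018 - -4.0 * 0.7986
= -1.2036 - -3.1945
= 1.9909


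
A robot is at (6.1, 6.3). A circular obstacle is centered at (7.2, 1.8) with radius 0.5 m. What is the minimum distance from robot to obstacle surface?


center_dist = sqrt((6.1-7.2)^2 + (6.3-1.8)^2)
= sqrt(1.21 + 20.25)
= 4.6325
min_dist = center_dist - radius = 4.6325 - 0.5 = 4.1325 m
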